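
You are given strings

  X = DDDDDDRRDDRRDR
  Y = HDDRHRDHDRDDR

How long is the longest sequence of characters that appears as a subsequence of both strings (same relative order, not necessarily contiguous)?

9

Match D [5,2], then D [6,3], then R [7,4], then R [8,6], then D [9,7], then D [10,9], then R [11,10], then D [13,12], then R [14,13] — 9 characters in the same relative order in both. Since dp[14][13] = 9, nothing longer is possible.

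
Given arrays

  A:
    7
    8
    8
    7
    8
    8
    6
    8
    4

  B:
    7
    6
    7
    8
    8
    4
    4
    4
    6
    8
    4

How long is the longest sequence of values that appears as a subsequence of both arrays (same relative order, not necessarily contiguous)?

7

Let dp[i][j] be the LCS length of the first i values of A and the first j values of B. dp[i][j] = dp[i-1][j-1]+1 when the i-th and j-th values match, else max(dp[i-1][j], dp[i][j-1]).
    ·  7  6  7  8  8  4  4  4  6  8  4
 ·  0  0  0  0  0  0  0  0  0  0  0  0
 7  0  1  1  1  1  1  1  1  1  1  1  1
 8  0  1  1  1  2  2  2  2  2  2  2  2
 8  0  1  1  1  2  3  3  3  3  3  3  3
 7  0  1  1  2  2  3  3  3  3  3  3  3
 8  0  1  1  2  3  3  3  3  3  3  4  4
 8  0  1  1  2  3  4  4  4  4  4  4  4
 6  0  1  2  2  3  4  4  4  4  5  5  5
 8  0  1  2  2  3  4  4  4  4  5  6  6
 4  0  1  2  2  3  4  5  5  5  5  6  7
dp[9][11] = 7. One LCS (by backtracking along matches): 7, 7, 8, 8, 6, 8, 4.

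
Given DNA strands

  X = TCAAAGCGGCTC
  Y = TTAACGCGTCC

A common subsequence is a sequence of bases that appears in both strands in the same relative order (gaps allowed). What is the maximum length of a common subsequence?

8

Taking T at X[1]=Y[2], then A at X[3]=Y[3], then A at X[4]=Y[4], then G at X[6]=Y[6], then C at X[7]=Y[7], then G at X[8]=Y[8], then C at X[10]=Y[10], then C at X[12]=Y[11] gives a common subsequence of length 8. The LCS DP gives dp[12][11] = 8, so this is optimal.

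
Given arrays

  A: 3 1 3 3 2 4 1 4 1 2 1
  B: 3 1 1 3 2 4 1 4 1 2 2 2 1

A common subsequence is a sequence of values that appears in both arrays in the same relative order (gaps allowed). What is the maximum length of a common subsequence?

Match 3 at A[1]=B[1], 1 at A[2]=B[3], 3 at A[4]=B[4], 2 at A[5]=B[5], 4 at A[6]=B[6], 1 at A[7]=B[7], 4 at A[8]=B[8], 1 at A[9]=B[9], 2 at A[10]=B[12], 1 at A[11]=B[13] — 10 values in the same relative order in both. The LCS DP gives dp[11][13] = 10, so this is optimal.

10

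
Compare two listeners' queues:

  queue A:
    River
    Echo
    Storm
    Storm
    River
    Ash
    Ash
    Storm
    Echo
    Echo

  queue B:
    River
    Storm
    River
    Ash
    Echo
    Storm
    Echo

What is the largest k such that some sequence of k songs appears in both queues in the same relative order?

6

Pick River (queue A #1, queue B #1), Storm (queue A #4, queue B #2), River (queue A #5, queue B #3), Ash (queue A #6, queue B #4), Storm (queue A #8, queue B #6), Echo (queue A #10, queue B #7); all 6 songs appear in both, in order. dp[10][7] = 6 confirms this is the maximum.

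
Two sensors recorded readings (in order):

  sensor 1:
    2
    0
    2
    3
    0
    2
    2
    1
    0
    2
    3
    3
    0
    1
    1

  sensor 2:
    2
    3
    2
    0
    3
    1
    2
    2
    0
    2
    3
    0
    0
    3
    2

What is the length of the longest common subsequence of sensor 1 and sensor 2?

9

Match 2 [1,3]; then 0 [2,4]; then 3 [4,5]; then 2 [6,7]; then 2 [7,8]; then 0 [9,9]; then 2 [10,10]; then 3 [11,11]; then 3 [12,14] — 9 values in the same relative order in both, and the DP table's final entry dp[15][15] is also 9, so no common subsequence is longer.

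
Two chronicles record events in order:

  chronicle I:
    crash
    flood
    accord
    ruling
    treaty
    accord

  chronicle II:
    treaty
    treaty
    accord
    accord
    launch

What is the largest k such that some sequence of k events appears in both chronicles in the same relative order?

Match accord (chronicle I #3, chronicle II #3); then accord (chronicle I #6, chronicle II #4) — 2 events in the same relative order in both. Since dp[6][5] = 2, nothing longer is possible.

2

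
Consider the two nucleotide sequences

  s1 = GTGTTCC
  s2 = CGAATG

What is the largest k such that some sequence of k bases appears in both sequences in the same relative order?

Let dp[i][j] be the LCS length of the first i bases of s1 and the first j bases of s2. dp[i][j] = dp[i-1][j-1]+1 when the i-th and j-th bases match, else max(dp[i-1][j], dp[i][j-1]).
    ·  C  G  A  A  T  G
 ·  0  0  0  0  0  0  0
 G  0  0  1  1  1  1  1
 T  0  0  1  1  1  2  2
 G  0  0  1  1  1  2  3
 T  0  0  1  1  1  2  3
 T  0  0  1  1  1  2  3
 C  0  1  1  1  1  2  3
 C  0  1  1  1  1  2  3
dp[7][6] = 3. One LCS (by backtracking along matches): GTG.

3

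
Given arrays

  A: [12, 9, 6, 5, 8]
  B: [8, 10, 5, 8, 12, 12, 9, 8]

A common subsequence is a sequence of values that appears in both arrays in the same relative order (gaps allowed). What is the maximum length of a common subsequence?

Let dp[i][j] be the LCS length of the first i values of A and the first j values of B. dp[i][j] = dp[i-1][j-1]+1 when the i-th and j-th values match, else max(dp[i-1][j], dp[i][j-1]).
    ·  8 10  5  8 12 12  9  8
 ·  0  0  0  0  0  0  0  0  0
12  0  0  0  0  0  1  1  1  1
 9  0  0  0  0  0  1  1  2  2
 6  0  0  0  0  0  1  1  2  2
 5  0  0  0  1  1  1  1  2  2
 8  0  1  1  1  2  2  2  2  3
dp[5][8] = 3. One LCS (by backtracking along matches): 12, 9, 8.

3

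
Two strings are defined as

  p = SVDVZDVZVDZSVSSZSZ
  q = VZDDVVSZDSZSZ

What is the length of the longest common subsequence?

Taking V (p #2, q #1); then D (p #3, q #4); then V (p #4, q #5); then V (p #7, q #6); then Z (p #8, q #8); then D (p #10, q #9); then S (p #15, q #10); then Z (p #16, q #11); then S (p #17, q #12); then Z (p #18, q #13) gives a common subsequence of length 10. Since dp[18][13] = 10, nothing longer is possible.

10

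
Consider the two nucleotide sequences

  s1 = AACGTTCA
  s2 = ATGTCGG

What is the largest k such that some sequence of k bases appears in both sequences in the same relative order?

4

Let dp[i][j] be the LCS length of the first i bases of s1 and the first j bases of s2. dp[i][j] = dp[i-1][j-1]+1 when the i-th and j-th bases match, else max(dp[i-1][j], dp[i][j-1]).
    ·  A  T  G  T  C  G  G
 ·  0  0  0  0  0  0  0  0
 A  0  1  1  1  1  1  1  1
 A  0  1  1  1  1  1  1  1
 C  0  1  1  1  1  2  2  2
 G  0  1  1  2  2  2  3  3
 T  0  1  2  2  3  3  3  3
 T  0  1  2  2  3  3  3  3
 C  0  1  2  2  3  4  4  4
 A  0  1  2  2  3  4  4  4
dp[8][7] = 4. One LCS (by backtracking along matches): AGTC.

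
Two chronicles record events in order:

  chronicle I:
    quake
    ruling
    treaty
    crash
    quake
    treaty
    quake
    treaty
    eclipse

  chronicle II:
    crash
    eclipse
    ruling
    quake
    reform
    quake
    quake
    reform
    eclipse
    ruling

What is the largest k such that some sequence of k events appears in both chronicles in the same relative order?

Match quake (chronicle I #1, chronicle II #4) → quake (chronicle I #5, chronicle II #6) → quake (chronicle I #7, chronicle II #7) → eclipse (chronicle I #9, chronicle II #9) — 4 events in the same relative order in both, and the DP table's final entry dp[9][10] is also 4, so no common subsequence is longer.

4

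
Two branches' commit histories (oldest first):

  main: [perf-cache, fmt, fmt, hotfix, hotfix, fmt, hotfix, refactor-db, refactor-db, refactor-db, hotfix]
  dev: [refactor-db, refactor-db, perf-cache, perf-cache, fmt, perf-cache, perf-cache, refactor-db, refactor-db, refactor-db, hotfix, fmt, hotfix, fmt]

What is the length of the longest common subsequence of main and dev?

6

Match perf-cache [1,4], then fmt [2,5], then refactor-db [8,8], then refactor-db [9,9], then refactor-db [10,10], then hotfix [11,13] — 6 commits in the same relative order in both. The LCS DP gives dp[11][14] = 6, so this is optimal.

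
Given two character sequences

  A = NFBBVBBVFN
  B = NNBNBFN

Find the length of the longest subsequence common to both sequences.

5

Taking N [1,2]; then B [3,3]; then B [7,5]; then F [9,6]; then N [10,7] gives a common subsequence of length 5, and the DP table's final entry dp[10][7] is also 5, so no common subsequence is longer.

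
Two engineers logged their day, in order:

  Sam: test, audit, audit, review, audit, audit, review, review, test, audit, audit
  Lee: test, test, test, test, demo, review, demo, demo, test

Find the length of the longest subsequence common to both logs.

Match test [1,4], then review [4,6], then test [9,9] — 3 tasks in the same relative order in both. Since dp[11][9] = 3, nothing longer is possible.

3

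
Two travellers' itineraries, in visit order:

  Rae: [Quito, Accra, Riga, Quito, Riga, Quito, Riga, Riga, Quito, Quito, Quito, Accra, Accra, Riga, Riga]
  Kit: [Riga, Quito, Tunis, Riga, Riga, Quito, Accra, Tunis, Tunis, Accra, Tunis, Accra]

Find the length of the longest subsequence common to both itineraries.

Taking Riga at Rae[3]=Kit[1]; then Quito at Rae[4]=Kit[2]; then Riga at Rae[7]=Kit[4]; then Riga at Rae[8]=Kit[5]; then Quito at Rae[9]=Kit[6]; then Accra at Rae[12]=Kit[10]; then Accra at Rae[13]=Kit[12] gives a common subsequence of length 7. Since dp[15][12] = 7, nothing longer is possible.

7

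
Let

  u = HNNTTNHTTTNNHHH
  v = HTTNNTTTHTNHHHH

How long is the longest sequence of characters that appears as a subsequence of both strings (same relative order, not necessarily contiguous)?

11

One common subsequence of length 11: H at u[1]=v[1], N at u[2]=v[4], N at u[3]=v[5], T at u[4]=v[7], T at u[5]=v[8], H at u[7]=v[9], T at u[10]=v[10], N at u[11]=v[11], H at u[13]=v[13], H at u[14]=v[14], H at u[15]=v[15], and the DP table's final entry dp[15][15] is also 11, so no common subsequence is longer.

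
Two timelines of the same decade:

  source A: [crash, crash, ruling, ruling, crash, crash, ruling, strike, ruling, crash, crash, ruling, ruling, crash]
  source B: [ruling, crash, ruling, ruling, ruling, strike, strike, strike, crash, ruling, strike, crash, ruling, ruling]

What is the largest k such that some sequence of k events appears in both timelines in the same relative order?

Match crash at source A[1]=source B[2] → ruling at source A[3]=source B[4] → ruling at source A[4]=source B[5] → crash at source A[6]=source B[9] → ruling at source A[7]=source B[10] → strike at source A[8]=source B[11] → crash at source A[11]=source B[12] → ruling at source A[12]=source B[13] → ruling at source A[13]=source B[14] — 9 events in the same relative order in both, and the DP table's final entry dp[14][14] is also 9, so no common subsequence is longer.

9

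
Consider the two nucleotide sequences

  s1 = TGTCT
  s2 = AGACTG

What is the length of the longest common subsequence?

Let dp[i][j] be the LCS length of the first i bases of s1 and the first j bases of s2. dp[i][j] = dp[i-1][j-1]+1 when the i-th and j-th bases match, else max(dp[i-1][j], dp[i][j-1]).
    ·  A  G  A  C  T  G
 ·  0  0  0  0  0  0  0
 T  0  0  0  0  0  1  1
 G  0  0  1  1  1  1  2
 T  0  0  1  1  1  2  2
 C  0  0  1  1  2  2  2
 T  0  0  1  1  2  3  3
dp[5][6] = 3. One LCS (by backtracking along matches): GCT.

3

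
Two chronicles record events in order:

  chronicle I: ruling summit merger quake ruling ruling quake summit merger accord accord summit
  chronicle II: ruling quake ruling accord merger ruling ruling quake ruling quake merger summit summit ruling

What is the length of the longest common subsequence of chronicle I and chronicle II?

Taking ruling (chronicle I #1, chronicle II #3), then merger (chronicle I #3, chronicle II #5), then quake (chronicle I #4, chronicle II #8), then ruling (chronicle I #6, chronicle II #9), then quake (chronicle I #7, chronicle II #10), then summit (chronicle I #8, chronicle II #12), then summit (chronicle I #12, chronicle II #13) gives a common subsequence of length 7. dp[12][14] = 7 confirms this is the maximum.

7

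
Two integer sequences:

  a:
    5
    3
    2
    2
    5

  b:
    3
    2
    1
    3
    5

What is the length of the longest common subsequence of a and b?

3

Pick 3 [2,1], then 2 [3,2], then 5 [5,5]; all 3 values appear in both, in order. dp[5][5] = 3 confirms this is the maximum.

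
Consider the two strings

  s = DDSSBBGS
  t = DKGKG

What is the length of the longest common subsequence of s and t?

2

Let dp[i][j] be the LCS length of the first i characters of s and the first j characters of t. dp[i][j] = dp[i-1][j-1]+1 when the i-th and j-th characters match, else max(dp[i-1][j], dp[i][j-1]).
    ·  D  K  G  K  G
 ·  0  0  0  0  0  0
 D  0  1  1  1  1  1
 D  0  1  1  1  1  1
 S  0  1  1  1  1  1
 S  0  1  1  1  1  1
 B  0  1  1  1  1  1
 B  0  1  1  1  1  1
 G  0  1  1  2  2  2
 S  0  1  1  2  2  2
dp[8][5] = 2. One LCS (by backtracking along matches): DG.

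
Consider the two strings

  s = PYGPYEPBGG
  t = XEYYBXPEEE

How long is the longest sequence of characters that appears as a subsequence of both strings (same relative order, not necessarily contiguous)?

One common subsequence of length 3: Y at s[2]=t[4]; then P at s[4]=t[7]; then E at s[6]=t[10], and the DP table's final entry dp[10][10] is also 3, so no common subsequence is longer.

3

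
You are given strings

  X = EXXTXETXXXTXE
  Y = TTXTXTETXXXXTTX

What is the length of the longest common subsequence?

10

Match X (X #2, Y #3); then X (X #3, Y #5); then T (X #4, Y #6); then E (X #6, Y #7); then T (X #7, Y #8); then X (X #8, Y #10); then X (X #9, Y #11); then X (X #10, Y #12); then T (X #11, Y #14); then X (X #12, Y #15) — 10 characters in the same relative order in both, and the DP table's final entry dp[13][15] is also 10, so no common subsequence is longer.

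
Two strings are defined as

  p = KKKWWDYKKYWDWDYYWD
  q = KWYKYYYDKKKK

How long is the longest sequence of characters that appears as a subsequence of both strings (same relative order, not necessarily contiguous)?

8

Pick K (p #3, q #1), W (p #5, q #2), Y (p #7, q #3), K (p #9, q #4), Y (p #10, q #5), Y (p #15, q #6), Y (p #16, q #7), D (p #18, q #8); all 8 characters appear in both, in order. Since dp[18][12] = 8, nothing longer is possible.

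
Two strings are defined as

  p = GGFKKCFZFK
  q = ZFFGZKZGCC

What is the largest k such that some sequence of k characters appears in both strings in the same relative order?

4

Taking F (p #3, q #2), F (p #7, q #3), Z (p #8, q #5), K (p #10, q #6) gives a common subsequence of length 4. dp[10][10] = 4 confirms this is the maximum.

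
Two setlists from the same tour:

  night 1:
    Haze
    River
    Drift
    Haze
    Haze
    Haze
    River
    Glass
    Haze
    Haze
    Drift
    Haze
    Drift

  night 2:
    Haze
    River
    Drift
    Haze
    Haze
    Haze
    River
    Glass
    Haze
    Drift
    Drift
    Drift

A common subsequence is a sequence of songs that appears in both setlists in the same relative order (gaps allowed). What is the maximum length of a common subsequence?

11

Match Haze (night 1 #1, night 2 #1), then River (night 1 #2, night 2 #2), then Drift (night 1 #3, night 2 #3), then Haze (night 1 #4, night 2 #4), then Haze (night 1 #5, night 2 #5), then Haze (night 1 #6, night 2 #6), then River (night 1 #7, night 2 #7), then Glass (night 1 #8, night 2 #8), then Haze (night 1 #9, night 2 #9), then Drift (night 1 #11, night 2 #11), then Drift (night 1 #13, night 2 #12) — 11 songs in the same relative order in both. The LCS DP gives dp[13][12] = 11, so this is optimal.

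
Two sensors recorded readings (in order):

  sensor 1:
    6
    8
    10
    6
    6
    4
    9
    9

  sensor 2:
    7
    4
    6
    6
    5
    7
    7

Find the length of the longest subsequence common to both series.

Let dp[i][j] be the LCS length of the first i values of sensor 1 and the first j values of sensor 2. dp[i][j] = dp[i-1][j-1]+1 when the i-th and j-th values match, else max(dp[i-1][j], dp[i][j-1]).
    ·  7  4  6  6  5  7  7
 ·  0  0  0  0  0  0  0  0
 6  0  0  0  1  1  1  1  1
 8  0  0  0  1  1  1  1  1
10  0  0  0  1  1  1  1  1
 6  0  0  0  1  2  2  2  2
 6  0  0  0  1  2  2  2  2
 4  0  0  1  1  2  2  2  2
 9  0  0  1  1  2  2  2  2
 9  0  0  1  1  2  2  2  2
dp[8][7] = 2. One LCS (by backtracking along matches): 6, 6.

2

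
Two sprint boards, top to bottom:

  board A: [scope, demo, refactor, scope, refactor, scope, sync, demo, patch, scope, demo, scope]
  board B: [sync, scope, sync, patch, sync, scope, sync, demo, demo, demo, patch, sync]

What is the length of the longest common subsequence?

Pick scope (board A #1, board B #2); then scope (board A #6, board B #6); then sync (board A #7, board B #7); then demo (board A #8, board B #10); then patch (board A #9, board B #11); all 5 tasks appear in both, in order. Since dp[12][12] = 5, nothing longer is possible.

5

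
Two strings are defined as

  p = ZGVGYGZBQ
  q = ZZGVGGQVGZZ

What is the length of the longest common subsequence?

6

Let dp[i][j] be the LCS length of the first i characters of p and the first j characters of q. dp[i][j] = dp[i-1][j-1]+1 when the i-th and j-th characters match, else max(dp[i-1][j], dp[i][j-1]).
    ·  Z  Z  G  V  G  G  Q  V  G  Z  Z
 ·  0  0  0  0  0  0  0  0  0  0  0  0
 Z  0  1  1  1  1  1  1  1  1  1  1  1
 G  0  1  1  2  2  2  2  2  2  2  2  2
 V  0  1  1  2  3  3  3  3  3  3  3  3
 G  0  1  1  2  3  4  4  4  4  4  4  4
 Y  0  1  1  2  3  4  4  4  4  4  4  4
 G  0  1  1  2  3  4  5  5  5  5  5  5
 Z  0  1  2  2  3  4  5  5  5  5  6  6
 B  0  1  2  2  3  4  5  5  5  5  6  6
 Q  0  1  2  2  3  4  5  6  6  6  6  6
dp[9][11] = 6. One LCS (by backtracking along matches): ZGVGGZ.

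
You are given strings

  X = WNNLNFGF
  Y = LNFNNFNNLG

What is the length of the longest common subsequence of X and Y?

Match N (X #2, Y #2) → N (X #3, Y #4) → N (X #5, Y #5) → F (X #6, Y #6) → G (X #7, Y #10) — 5 characters in the same relative order in both, and the DP table's final entry dp[8][10] is also 5, so no common subsequence is longer.

5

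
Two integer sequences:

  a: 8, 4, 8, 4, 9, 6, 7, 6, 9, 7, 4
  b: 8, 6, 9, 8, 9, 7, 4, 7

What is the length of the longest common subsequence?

5

Pick 8 [1,1] → 8 [3,4] → 9 [5,5] → 7 [7,6] → 7 [10,8]; all 5 values appear in both, in order. dp[11][8] = 5 confirms this is the maximum.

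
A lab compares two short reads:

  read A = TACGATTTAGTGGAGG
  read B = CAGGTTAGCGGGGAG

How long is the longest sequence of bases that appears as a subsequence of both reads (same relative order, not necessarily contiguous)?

One common subsequence of length 10: A [2,2], then G [4,4], then T [7,5], then T [8,6], then A [9,7], then G [10,11], then G [12,12], then G [13,13], then A [14,14], then G [16,15]. The LCS DP gives dp[16][15] = 10, so this is optimal.

10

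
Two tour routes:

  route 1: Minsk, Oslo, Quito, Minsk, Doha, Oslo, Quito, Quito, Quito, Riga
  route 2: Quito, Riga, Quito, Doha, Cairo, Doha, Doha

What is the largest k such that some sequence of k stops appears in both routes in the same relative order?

Pick Quito [3,3]; then Doha [5,7]; all 2 stops appear in both, in order. The LCS DP gives dp[10][7] = 2, so this is optimal.

2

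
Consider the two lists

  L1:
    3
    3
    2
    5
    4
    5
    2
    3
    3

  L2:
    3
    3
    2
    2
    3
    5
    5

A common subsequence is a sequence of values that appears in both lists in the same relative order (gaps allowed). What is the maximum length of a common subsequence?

5

Taking 3 at L1[1]=L2[1] → 3 at L1[2]=L2[2] → 2 at L1[3]=L2[4] → 5 at L1[4]=L2[6] → 5 at L1[6]=L2[7] gives a common subsequence of length 5. Since dp[9][7] = 5, nothing longer is possible.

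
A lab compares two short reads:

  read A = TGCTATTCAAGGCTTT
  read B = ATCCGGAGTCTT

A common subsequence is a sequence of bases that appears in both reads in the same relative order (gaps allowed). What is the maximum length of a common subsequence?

8

One common subsequence of length 8: T [1,2] → C [3,3] → C [8,4] → A [10,7] → G [11,8] → C [13,10] → T [15,11] → T [16,12]. dp[16][12] = 8 confirms this is the maximum.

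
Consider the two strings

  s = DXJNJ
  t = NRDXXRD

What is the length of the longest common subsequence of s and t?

Taking D at s[1]=t[3]; then X at s[2]=t[5] gives a common subsequence of length 2. dp[5][7] = 2 confirms this is the maximum.

2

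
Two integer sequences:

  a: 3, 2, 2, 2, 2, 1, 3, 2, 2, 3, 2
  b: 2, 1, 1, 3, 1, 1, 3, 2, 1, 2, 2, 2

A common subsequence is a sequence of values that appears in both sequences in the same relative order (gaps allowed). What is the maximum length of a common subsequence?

Let dp[i][j] be the LCS length of the first i values of a and the first j values of b. dp[i][j] = dp[i-1][j-1]+1 when the i-th and j-th values match, else max(dp[i-1][j], dp[i][j-1]).
    ·  2  1  1  3  1  1  3  2  1  2  2  2
 ·  0  0  0  0  0  0  0  0  0  0  0  0  0
 3  0  0  0  0  1  1  1  1  1  1  1  1  1
 2  0  1  1  1  1  1  1  1  2  2  2  2  2
 2  0  1  1  1  1  1  1  1  2  2  3  3  3
 2  0  1  1  1  1  1  1  1  2  2  3  4  4
 2  0  1  1  1  1  1  1  1  2  2  3  4  5
 1  0  1  2  2  2  2  2  2  2  3  3  4  5
 3  0  1  2  2  3  3  3  3  3  3  3  4  5
 2  0  1  2  2  3  3  3  3  4  4  4  4  5
 2  0  1  2  2  3  3  3  3  4  4  5  5  5
 3  0  1  2  2  3  3  3  4  4  4  5  5  5
 2  0  1  2  2  3  3  3  4  5  5  5  6  6
dp[11][12] = 6. One LCS (by backtracking along matches): 3, 2, 1, 2, 2, 2.

6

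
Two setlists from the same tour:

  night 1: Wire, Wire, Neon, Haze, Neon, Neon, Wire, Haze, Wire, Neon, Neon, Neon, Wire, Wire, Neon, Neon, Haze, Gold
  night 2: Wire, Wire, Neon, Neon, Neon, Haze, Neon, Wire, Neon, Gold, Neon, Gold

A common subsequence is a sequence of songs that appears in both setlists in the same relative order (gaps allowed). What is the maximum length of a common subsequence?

Pick Wire at night 1[1]=night 2[1], then Wire at night 1[2]=night 2[2], then Neon at night 1[3]=night 2[3], then Neon at night 1[5]=night 2[4], then Neon at night 1[6]=night 2[5], then Haze at night 1[8]=night 2[6], then Neon at night 1[12]=night 2[7], then Wire at night 1[14]=night 2[8], then Neon at night 1[15]=night 2[9], then Neon at night 1[16]=night 2[11], then Gold at night 1[18]=night 2[12]; all 11 songs appear in both, in order. The LCS DP gives dp[18][12] = 11, so this is optimal.

11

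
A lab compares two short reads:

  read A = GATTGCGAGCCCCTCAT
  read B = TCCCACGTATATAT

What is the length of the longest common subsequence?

8

One common subsequence of length 8: T (read A #4, read B #1) → C (read A #6, read B #2) → C (read A #10, read B #3) → C (read A #11, read B #4) → C (read A #12, read B #6) → T (read A #14, read B #12) → A (read A #16, read B #13) → T (read A #17, read B #14). Since dp[17][14] = 8, nothing longer is possible.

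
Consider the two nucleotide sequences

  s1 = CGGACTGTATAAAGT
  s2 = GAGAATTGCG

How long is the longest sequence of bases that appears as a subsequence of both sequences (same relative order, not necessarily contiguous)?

Let dp[i][j] be the LCS length of the first i bases of s1 and the first j bases of s2. dp[i][j] = dp[i-1][j-1]+1 when the i-th and j-th bases match, else max(dp[i-1][j], dp[i][j-1]).
    ·  G  A  G  A  A  T  T  G  C  G
 ·  0  0  0  0  0  0  0  0  0  0  0
 C  0  0  0  0  0  0  0  0  0  1  1
 G  0  1  1  1  1  1  1  1  1  1  2
 G  0  1  1  2  2  2  2  2  2  2  2
 A  0  1  2  2  3  3  3  3  3  3  3
 C  0  1  2  2  3  3  3  3  3  4  4
 T  0  1  2  2  3  3  4  4  4  4  4
 G  0  1  2  3  3  3  4  4  5  5  5
 T  0  1  2  3  3  3  4  5  5  5  5
 A  0  1  2  3  4  4  4  5  5  5  5
 T  0  1  2  3  4  4  5  5  5  5  5
 A  0  1  2  3  4  5  5  5  5  5  5
 A  0  1  2  3  4  5  5  5  5  5  5
 A  0  1  2  3  4  5  5  5  5  5  5
 G  0  1  2  3  4  5  5  5  6  6  6
 T  0  1  2  3  4  5  6  6  6  6  6
dp[15][10] = 6. One LCS (by backtracking along matches): GGATGG.

6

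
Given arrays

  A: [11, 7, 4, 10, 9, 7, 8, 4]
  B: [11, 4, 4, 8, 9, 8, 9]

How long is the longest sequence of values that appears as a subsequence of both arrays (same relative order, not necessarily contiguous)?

4

Pick 11 [1,1] → 4 [3,3] → 9 [5,5] → 8 [7,6]; all 4 values appear in both, in order. dp[8][7] = 4 confirms this is the maximum.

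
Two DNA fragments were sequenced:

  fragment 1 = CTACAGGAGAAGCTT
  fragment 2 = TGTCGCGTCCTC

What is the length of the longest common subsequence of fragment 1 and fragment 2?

Match T [2,3], C [4,4], G [6,5], G [7,7], C [13,10], T [14,11] — 6 bases in the same relative order in both. dp[15][12] = 6 confirms this is the maximum.

6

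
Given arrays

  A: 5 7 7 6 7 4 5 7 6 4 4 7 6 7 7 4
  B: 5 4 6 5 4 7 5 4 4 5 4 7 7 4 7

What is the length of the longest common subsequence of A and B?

Taking 5 [1,1]; then 6 [4,3]; then 7 [5,6]; then 4 [6,9]; then 5 [7,10]; then 4 [11,11]; then 7 [12,12]; then 7 [14,13]; then 7 [15,15] gives a common subsequence of length 9. dp[16][15] = 9 confirms this is the maximum.

9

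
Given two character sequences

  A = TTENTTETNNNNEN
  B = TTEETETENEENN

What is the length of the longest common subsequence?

Taking T [1,1], then T [2,2], then E [3,4], then T [5,5], then T [6,7], then E [7,8], then N [9,9], then N [12,12], then N [14,13] gives a common subsequence of length 9. dp[14][13] = 9 confirms this is the maximum.

9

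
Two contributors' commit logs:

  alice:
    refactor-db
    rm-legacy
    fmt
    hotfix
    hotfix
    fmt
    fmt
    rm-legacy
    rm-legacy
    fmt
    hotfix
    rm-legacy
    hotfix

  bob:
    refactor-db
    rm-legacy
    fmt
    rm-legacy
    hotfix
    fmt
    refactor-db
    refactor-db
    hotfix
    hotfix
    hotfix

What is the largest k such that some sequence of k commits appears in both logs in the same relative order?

One common subsequence of length 7: refactor-db [1,1]; then rm-legacy [2,2]; then fmt [3,3]; then hotfix [4,5]; then hotfix [5,9]; then hotfix [11,10]; then hotfix [13,11], and the DP table's final entry dp[13][11] is also 7, so no common subsequence is longer.

7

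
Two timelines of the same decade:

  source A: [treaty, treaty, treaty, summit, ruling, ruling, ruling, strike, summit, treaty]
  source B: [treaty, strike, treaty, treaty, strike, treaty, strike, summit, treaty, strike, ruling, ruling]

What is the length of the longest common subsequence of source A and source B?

6

Match treaty at source A[1]=source B[3], treaty at source A[2]=source B[4], treaty at source A[3]=source B[6], summit at source A[4]=source B[8], ruling at source A[6]=source B[11], ruling at source A[7]=source B[12] — 6 events in the same relative order in both. dp[10][12] = 6 confirms this is the maximum.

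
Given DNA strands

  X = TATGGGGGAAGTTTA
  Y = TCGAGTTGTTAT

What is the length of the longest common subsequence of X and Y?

8

Match T [1,1] → G [8,3] → A [10,4] → G [11,5] → T [12,7] → T [13,9] → T [14,10] → A [15,11] — 8 bases in the same relative order in both. The LCS DP gives dp[15][12] = 8, so this is optimal.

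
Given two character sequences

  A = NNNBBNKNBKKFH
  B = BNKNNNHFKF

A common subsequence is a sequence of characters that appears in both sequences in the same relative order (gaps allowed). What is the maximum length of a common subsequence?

6

Let dp[i][j] be the LCS length of the first i characters of A and the first j characters of B. dp[i][j] = dp[i-1][j-1]+1 when the i-th and j-th characters match, else max(dp[i-1][j], dp[i][j-1]).
    ·  B  N  K  N  N  N  H  F  K  F
 ·  0  0  0  0  0  0  0  0  0  0  0
 N  0  0  1  1  1  1  1  1  1  1  1
 N  0  0  1  1  2  2  2  2  2  2  2
 N  0  0  1  1  2  3  3  3  3  3  3
 B  0  1  1  1  2  3  3  3  3  3  3
 B  0  1  1  1  2  3  3  3  3  3  3
 N  0  1  2  2  2  3  4  4  4  4  4
 K  0  1  2  3  3  3  4  4  4  5  5
 N  0  1  2  3  4  4  4  4  4  5  5
 B  0  1  2  3  4  4  4  4  4  5  5
 K  0  1  2  3  4  4  4  4  4  5  5
 K  0  1  2  3  4  4  4  4  4  5  5
 F  0  1  2  3  4  4  4  4  5  5  6
 H  0  1  2  3  4  4  4  5  5  5  6
dp[13][10] = 6. One LCS (by backtracking along matches): NNNNKF.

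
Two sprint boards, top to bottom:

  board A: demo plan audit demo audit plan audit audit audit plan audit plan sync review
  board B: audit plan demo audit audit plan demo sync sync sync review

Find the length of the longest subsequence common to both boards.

Taking plan at board A[2]=board B[2]; then demo at board A[4]=board B[3]; then audit at board A[8]=board B[4]; then audit at board A[9]=board B[5]; then plan at board A[10]=board B[6]; then sync at board A[13]=board B[10]; then review at board A[14]=board B[11] gives a common subsequence of length 7. dp[14][11] = 7 confirms this is the maximum.

7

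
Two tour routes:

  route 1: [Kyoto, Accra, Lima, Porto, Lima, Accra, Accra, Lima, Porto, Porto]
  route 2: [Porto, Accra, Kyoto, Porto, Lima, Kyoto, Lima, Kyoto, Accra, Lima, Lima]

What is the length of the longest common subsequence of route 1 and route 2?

Pick Kyoto at route 1[1]=route 2[3], then Lima at route 1[3]=route 2[5], then Lima at route 1[5]=route 2[7], then Accra at route 1[6]=route 2[9], then Lima at route 1[8]=route 2[11]; all 5 stops appear in both, in order. Since dp[10][11] = 5, nothing longer is possible.

5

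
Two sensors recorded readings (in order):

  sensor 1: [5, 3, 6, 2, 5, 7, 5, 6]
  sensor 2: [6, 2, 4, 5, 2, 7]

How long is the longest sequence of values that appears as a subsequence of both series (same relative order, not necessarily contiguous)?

Let dp[i][j] be the LCS length of the first i values of sensor 1 and the first j values of sensor 2. dp[i][j] = dp[i-1][j-1]+1 when the i-th and j-th values match, else max(dp[i-1][j], dp[i][j-1]).
    ·  6  2  4  5  2  7
 ·  0  0  0  0  0  0  0
 5  0  0  0  0  1  1  1
 3  0  0  0  0  1  1  1
 6  0  1  1  1  1  1  1
 2  0  1  2  2  2  2  2
 5  0  1  2  2  3  3  3
 7  0  1  2  2  3  3  4
 5  0  1  2  2  3  3  4
 6  0  1  2  2  3  3  4
dp[8][6] = 4. One LCS (by backtracking along matches): 6, 2, 5, 7.

4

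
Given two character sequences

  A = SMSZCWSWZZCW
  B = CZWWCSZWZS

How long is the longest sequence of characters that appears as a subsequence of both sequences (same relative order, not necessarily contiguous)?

Pick Z [4,2], C [5,5], S [7,6], W [8,8], Z [9,9]; all 5 characters appear in both, in order. dp[12][10] = 5 confirms this is the maximum.

5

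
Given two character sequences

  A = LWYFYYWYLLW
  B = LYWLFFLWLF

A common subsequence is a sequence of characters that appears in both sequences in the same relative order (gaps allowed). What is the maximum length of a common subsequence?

6

Let dp[i][j] be the LCS length of the first i characters of A and the first j characters of B. dp[i][j] = dp[i-1][j-1]+1 when the i-th and j-th characters match, else max(dp[i-1][j], dp[i][j-1]).
    ·  L  Y  W  L  F  F  L  W  L  F
 ·  0  0  0  0  0  0  0  0  0  0  0
 L  0  1  1  1  1  1  1  1  1  1  1
 W  0  1  1  2  2  2  2  2  2  2  2
 Y  0  1  2  2  2  2  2  2  2  2  2
 F  0  1  2  2  2  3  3  3  3  3  3
 Y  0  1  2  2  2  3  3  3  3  3  3
 Y  0  1  2  2  2  3  3  3  3  3  3
 W  0  1  2  3  3  3  3  3  4  4  4
 Y  0  1  2  3  3  3  3  3  4  4  4
 L  0  1  2  3  4  4  4  4  4  5  5
 L  0  1  2  3  4  4  4  5  5  5  5
 W  0  1  2  3  4  4  4  5  6  6  6
dp[11][10] = 6. One LCS (by backtracking along matches): LYWLLW.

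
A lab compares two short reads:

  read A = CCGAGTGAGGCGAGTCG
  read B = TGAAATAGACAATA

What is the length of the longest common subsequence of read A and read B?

Match G (read A #3, read B #2) → A (read A #4, read B #5) → T (read A #6, read B #6) → G (read A #7, read B #8) → A (read A #8, read B #9) → C (read A #11, read B #10) → A (read A #13, read B #12) → T (read A #15, read B #13) — 8 bases in the same relative order in both. Since dp[17][14] = 8, nothing longer is possible.

8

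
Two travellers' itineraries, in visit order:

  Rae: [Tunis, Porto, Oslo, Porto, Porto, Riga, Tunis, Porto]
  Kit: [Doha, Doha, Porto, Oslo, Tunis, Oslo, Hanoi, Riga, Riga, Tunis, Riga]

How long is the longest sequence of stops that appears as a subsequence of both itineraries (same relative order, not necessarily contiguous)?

4

Pick Tunis at Rae[1]=Kit[5] → Oslo at Rae[3]=Kit[6] → Riga at Rae[6]=Kit[9] → Tunis at Rae[7]=Kit[10]; all 4 stops appear in both, in order, and the DP table's final entry dp[8][11] is also 4, so no common subsequence is longer.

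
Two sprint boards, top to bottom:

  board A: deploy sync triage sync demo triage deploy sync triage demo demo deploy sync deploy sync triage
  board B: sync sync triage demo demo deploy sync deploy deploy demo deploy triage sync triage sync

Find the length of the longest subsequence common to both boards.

Pick sync (board A #4, board B #1), sync (board A #8, board B #2), triage (board A #9, board B #3), demo (board A #10, board B #4), demo (board A #11, board B #5), deploy (board A #12, board B #6), sync (board A #13, board B #7), deploy (board A #14, board B #11), sync (board A #15, board B #13), triage (board A #16, board B #14); all 10 tasks appear in both, in order. Since dp[16][15] = 10, nothing longer is possible.

10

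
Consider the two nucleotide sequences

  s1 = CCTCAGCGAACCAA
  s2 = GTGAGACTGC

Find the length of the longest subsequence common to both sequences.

6

Let dp[i][j] be the LCS length of the first i bases of s1 and the first j bases of s2. dp[i][j] = dp[i-1][j-1]+1 when the i-th and j-th bases match, else max(dp[i-1][j], dp[i][j-1]).
    ·  G  T  G  A  G  A  C  T  G  C
 ·  0  0  0  0  0  0  0  0  0  0  0
 C  0  0  0  0  0  0  0  1  1  1  1
 C  0  0  0  0  0  0  0  1  1  1  2
 T  0  0  1  1  1  1  1  1  2  2  2
 C  0  0  1  1  1  1  1  2  2  2  3
 A  0  0  1  1  2  2  2  2  2  2  3
 G  0  1  1  2  2  3  3  3  3  3  3
 C  0  1  1  2  2  3  3  4  4  4  4
 G  0  1  1  2  2  3  3  4  4  5  5
 A  0  1  1  2  3  3  4  4  4  5  5
 A  0  1  1  2  3  3  4  4  4  5  5
 C  0  1  1  2  3  3  4  5  5  5  6
 C  0  1  1  2  3  3  4  5  5  5  6
 A  0  1  1  2  3  3  4  5  5  5  6
 A  0  1  1  2  3  3  4  5  5  5  6
dp[14][10] = 6. One LCS (by backtracking along matches): TAGCGC.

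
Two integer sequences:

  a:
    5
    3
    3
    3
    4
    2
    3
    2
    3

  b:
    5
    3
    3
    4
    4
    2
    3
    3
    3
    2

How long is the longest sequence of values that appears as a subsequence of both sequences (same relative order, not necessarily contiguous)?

Match 5 at a[1]=b[1], then 3 at a[2]=b[2], then 3 at a[3]=b[3], then 4 at a[5]=b[5], then 2 at a[6]=b[6], then 3 at a[7]=b[9], then 2 at a[8]=b[10] — 7 values in the same relative order in both. Since dp[9][10] = 7, nothing longer is possible.

7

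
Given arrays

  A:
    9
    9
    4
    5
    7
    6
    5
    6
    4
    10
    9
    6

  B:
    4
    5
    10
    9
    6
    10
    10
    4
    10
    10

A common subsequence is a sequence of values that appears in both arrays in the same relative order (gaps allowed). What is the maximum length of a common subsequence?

Taking 4 [3,1] → 5 [4,2] → 6 [6,5] → 4 [9,8] → 10 [10,10] gives a common subsequence of length 5, and the DP table's final entry dp[12][10] is also 5, so no common subsequence is longer.

5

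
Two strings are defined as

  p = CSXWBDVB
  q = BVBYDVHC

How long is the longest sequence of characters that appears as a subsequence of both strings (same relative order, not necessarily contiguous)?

Match B at p[5]=q[3], D at p[6]=q[5], V at p[7]=q[6] — 3 characters in the same relative order in both. dp[8][8] = 3 confirms this is the maximum.

3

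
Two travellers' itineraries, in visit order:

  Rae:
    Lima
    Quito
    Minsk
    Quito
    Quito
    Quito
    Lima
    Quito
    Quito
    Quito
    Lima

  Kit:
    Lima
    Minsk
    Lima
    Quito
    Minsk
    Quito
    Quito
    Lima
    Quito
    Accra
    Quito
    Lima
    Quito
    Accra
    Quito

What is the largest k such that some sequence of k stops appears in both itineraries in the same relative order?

One common subsequence of length 9: Lima at Rae[1]=Kit[3], Quito at Rae[2]=Kit[4], Minsk at Rae[3]=Kit[5], Quito at Rae[4]=Kit[7], Quito at Rae[5]=Kit[9], Quito at Rae[6]=Kit[11], Lima at Rae[7]=Kit[12], Quito at Rae[8]=Kit[13], Quito at Rae[10]=Kit[15]. Since dp[11][15] = 9, nothing longer is possible.

9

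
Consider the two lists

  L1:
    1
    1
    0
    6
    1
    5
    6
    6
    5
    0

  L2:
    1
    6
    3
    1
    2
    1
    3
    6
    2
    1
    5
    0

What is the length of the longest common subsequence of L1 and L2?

6

Let dp[i][j] be the LCS length of the first i values of L1 and the first j values of L2. dp[i][j] = dp[i-1][j-1]+1 when the i-th and j-th values match, else max(dp[i-1][j], dp[i][j-1]).
    ·  1  6  3  1  2  1  3  6  2  1  5  0
 ·  0  0  0  0  0  0  0  0  0  0  0  0  0
 1  0  1  1  1  1  1  1  1  1  1  1  1  1
 1  0  1  1  1  2  2  2  2  2  2  2  2  2
 0  0  1  1  1  2  2  2  2  2  2  2  2  3
 6  0  1  2  2  2  2  2  2  3  3  3  3  3
 1  0  1  2  2  3  3  3  3  3  3  4  4  4
 5  0  1  2  2  3  3  3  3  3  3  4  5  5
 6  0  1  2  2  3  3  3  3  4  4  4  5  5
 6  0  1  2  2  3  3  3  3  4  4  4  5  5
 5  0  1  2  2  3  3  3  3  4  4  4  5  5
 0  0  1  2  2  3  3  3  3  4  4  4  5  6
dp[10][12] = 6. One LCS (by backtracking along matches): 1, 1, 6, 1, 5, 0.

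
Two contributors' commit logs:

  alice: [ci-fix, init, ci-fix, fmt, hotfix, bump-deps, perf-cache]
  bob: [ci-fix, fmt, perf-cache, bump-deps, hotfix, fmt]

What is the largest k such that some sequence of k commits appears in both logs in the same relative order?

3

Taking ci-fix (alice #3, bob #1), fmt (alice #4, bob #2), hotfix (alice #5, bob #5) gives a common subsequence of length 3, and the DP table's final entry dp[7][6] is also 3, so no common subsequence is longer.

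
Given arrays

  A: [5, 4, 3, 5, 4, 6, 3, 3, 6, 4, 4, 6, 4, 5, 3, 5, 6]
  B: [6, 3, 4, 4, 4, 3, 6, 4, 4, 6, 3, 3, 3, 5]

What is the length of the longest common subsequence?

9

One common subsequence of length 9: 4 (A #2, B #4), then 4 (A #5, B #5), then 3 (A #8, B #6), then 6 (A #9, B #7), then 4 (A #10, B #8), then 4 (A #11, B #9), then 6 (A #12, B #10), then 3 (A #15, B #13), then 5 (A #16, B #14). dp[17][14] = 9 confirms this is the maximum.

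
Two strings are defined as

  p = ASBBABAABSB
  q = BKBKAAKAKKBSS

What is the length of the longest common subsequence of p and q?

7

Pick B [3,1], B [4,3], A [5,5], A [7,6], A [8,8], B [9,11], S [10,13]; all 7 characters appear in both, in order. Since dp[11][13] = 7, nothing longer is possible.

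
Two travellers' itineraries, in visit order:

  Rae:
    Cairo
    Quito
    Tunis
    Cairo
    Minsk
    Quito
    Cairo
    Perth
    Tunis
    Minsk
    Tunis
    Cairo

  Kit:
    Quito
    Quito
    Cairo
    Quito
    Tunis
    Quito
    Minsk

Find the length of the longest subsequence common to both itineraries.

Match Cairo at Rae[1]=Kit[3] → Quito at Rae[2]=Kit[4] → Tunis at Rae[3]=Kit[5] → Quito at Rae[6]=Kit[6] → Minsk at Rae[10]=Kit[7] — 5 stops in the same relative order in both. The LCS DP gives dp[12][7] = 5, so this is optimal.

5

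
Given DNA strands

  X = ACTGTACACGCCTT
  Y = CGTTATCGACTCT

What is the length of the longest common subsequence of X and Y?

One common subsequence of length 9: C [2,1] → T [3,3] → T [5,4] → A [6,5] → C [7,7] → A [8,9] → C [9,10] → C [12,12] → T [14,13]. The LCS DP gives dp[14][13] = 9, so this is optimal.

9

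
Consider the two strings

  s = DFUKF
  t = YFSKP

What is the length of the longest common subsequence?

2

Taking F [2,2] → K [4,4] gives a common subsequence of length 2. Since dp[5][5] = 2, nothing longer is possible.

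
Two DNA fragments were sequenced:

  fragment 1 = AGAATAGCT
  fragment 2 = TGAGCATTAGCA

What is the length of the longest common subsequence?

7

One common subsequence of length 7: A at fragment 1[1]=fragment 2[3]; then G at fragment 1[2]=fragment 2[4]; then A at fragment 1[3]=fragment 2[6]; then T at fragment 1[5]=fragment 2[8]; then A at fragment 1[6]=fragment 2[9]; then G at fragment 1[7]=fragment 2[10]; then C at fragment 1[8]=fragment 2[11], and the DP table's final entry dp[9][12] is also 7, so no common subsequence is longer.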